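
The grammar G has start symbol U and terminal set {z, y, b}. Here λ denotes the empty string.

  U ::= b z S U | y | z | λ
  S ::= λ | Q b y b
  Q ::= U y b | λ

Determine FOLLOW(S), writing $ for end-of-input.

{$, b, y, z}

FIRST(U): from U::=b z S U we get {b}; from U::=y we get {y}; from U::=z we get {z}; from U::=λ we get {λ}. So FIRST(U) = {λ, b, y, z}.
FIRST(Q): from Q::=U y b we get {b, y, z}; from Q::=λ we get {λ}. So FIRST(Q) = {λ, b, y, z}.
FIRST(S): from S::=λ we get {λ}; from S::=Q b y b we get {b, y, z}. So FIRST(S) = {λ, b, y, z}.
FOLLOW(U) includes $ since U is the start symbol.
FOLLOW(U): in U::=b z S U, the suffix after U is empty (adds nothing new); in Q::=U y b, U is followed by y b with FIRST {y}. Thus FOLLOW(U) = {$, y}.
FOLLOW(S): in U::=b z S U, S is followed by U with FIRST {λ, b, y, z}; in U::=b z S U, the suffix after S is nullable, so FOLLOW(S) ⊇ FOLLOW(U) = {$, y}. Thus FOLLOW(S) = {$, b, y, z}.
FOLLOW(Q): in S::=Q b y b, Q is followed by b y b with FIRST {b}. Thus FOLLOW(Q) = {b}.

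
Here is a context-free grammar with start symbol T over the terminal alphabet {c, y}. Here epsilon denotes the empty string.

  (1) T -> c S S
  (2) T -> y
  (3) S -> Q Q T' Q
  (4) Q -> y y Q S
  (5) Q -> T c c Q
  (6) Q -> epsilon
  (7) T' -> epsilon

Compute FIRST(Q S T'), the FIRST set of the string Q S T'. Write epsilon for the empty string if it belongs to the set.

{epsilon, c, y}

FIRST(T): from T->c S S we get {c}; from T->y we get {y}. So FIRST(T) = {c, y}.
FIRST(T'): from T'->epsilon we get {epsilon}. So FIRST(T') = {epsilon}.
FIRST(Q): from Q->y y Q S we get {y}; from Q->T c c Q we get {c, y}; from Q->epsilon we get {epsilon}. So FIRST(Q) = {epsilon, c, y}.
FIRST(S): from S->Q Q T' Q we get {epsilon, c, y}. So FIRST(S) = {epsilon, c, y}.
FIRST(Q S T'): take FIRST of each symbol in turn, carrying on past any symbol whose FIRST contains epsilon; result {epsilon, c, y}.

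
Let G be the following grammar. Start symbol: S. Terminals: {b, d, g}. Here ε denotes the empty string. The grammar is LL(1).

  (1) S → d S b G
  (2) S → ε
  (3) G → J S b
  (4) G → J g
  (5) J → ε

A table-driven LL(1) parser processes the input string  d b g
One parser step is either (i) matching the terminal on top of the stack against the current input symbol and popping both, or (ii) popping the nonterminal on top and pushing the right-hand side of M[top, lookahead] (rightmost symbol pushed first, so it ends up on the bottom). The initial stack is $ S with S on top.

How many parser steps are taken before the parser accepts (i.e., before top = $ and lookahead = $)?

step 1: stack=$ S  input=d b g $  — expand S → d S b G
step 2: stack=$ G b S d  input=d b g $  — match d
step 3: stack=$ G b S  input=b g $  — expand S → ε
step 4: stack=$ G b  input=b g $  — match b
step 5: stack=$ G  input=g $  — expand G → J g
step 6: stack=$ g J  input=g $  — expand J → ε
step 7: stack=$ g  input=g $  — match g
Accept reached after 7 steps.

7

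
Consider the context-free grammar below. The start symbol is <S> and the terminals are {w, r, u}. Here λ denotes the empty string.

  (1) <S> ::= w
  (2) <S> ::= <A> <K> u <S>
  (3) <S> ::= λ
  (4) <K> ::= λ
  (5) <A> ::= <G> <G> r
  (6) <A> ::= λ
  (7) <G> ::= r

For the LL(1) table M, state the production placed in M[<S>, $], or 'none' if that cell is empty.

<S> ::= λ

FIRST(<K>) = {λ}
FIRST(<G>) = {r}
FIRST(<A>) = {λ, r}  (via <G> <G> r)
FIRST(<S>) = {λ, r, u, w}  (via <A> <K> u <S>)
FOLLOW(<S>) includes $ since <S> is the start symbol.
FOLLOW(<S>): in <S>::=<A> <K> u <S>, the suffix after <S> is empty (adds nothing new). Thus FOLLOW(<S>) = {$}.
For <S> ::= w: FIRST(w) = {w}, so it goes in M[<S>, t] for t ∈ {w}.
For <S> ::= <A> <K> u <S>: FIRST(<A> <K> u <S>) = {r, u}, so it goes in M[<S>, t] for t ∈ {r, u}.
For <S> ::= λ: FIRST(λ) = {λ}, so it goes in M[<S>, t] for t ∈ {}; since λ ∈ FIRST, also for every t ∈ FOLLOW(<S>) = {$}.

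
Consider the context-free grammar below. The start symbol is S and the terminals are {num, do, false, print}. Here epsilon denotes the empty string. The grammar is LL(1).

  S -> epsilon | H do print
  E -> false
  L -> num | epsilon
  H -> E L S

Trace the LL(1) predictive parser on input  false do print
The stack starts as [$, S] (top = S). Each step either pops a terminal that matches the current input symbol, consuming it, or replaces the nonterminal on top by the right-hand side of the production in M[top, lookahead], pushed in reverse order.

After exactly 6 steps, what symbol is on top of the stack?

do

     Stack                 Input             Action
  1  $ S                   false do print $  expand S -> H do print
  2  $ print do H          false do print $  expand H -> E L S
  3  $ print do S L E      false do print $  expand E -> false
  4  $ print do S L false  false do print $  match false
  5  $ print do S L        do print $        expand L -> epsilon
  6  $ print do S          do print $        expand S -> epsilon
Stack after step 6: $ print do (top = do).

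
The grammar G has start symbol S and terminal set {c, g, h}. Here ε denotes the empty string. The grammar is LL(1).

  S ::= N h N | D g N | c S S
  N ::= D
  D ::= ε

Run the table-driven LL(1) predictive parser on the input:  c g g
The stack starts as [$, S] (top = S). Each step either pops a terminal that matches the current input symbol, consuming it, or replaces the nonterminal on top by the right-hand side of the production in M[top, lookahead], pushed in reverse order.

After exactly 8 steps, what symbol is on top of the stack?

D

step 1: stack=$ S  input=c g g $  — expand S ::= c S S
step 2: stack=$ S S c  input=c g g $  — match c
step 3: stack=$ S S  input=g g $  — expand S ::= D g N
step 4: stack=$ S N g D  input=g g $  — expand D ::= ε
step 5: stack=$ S N g  input=g g $  — match g
step 6: stack=$ S N  input=g $  — expand N ::= D
step 7: stack=$ S D  input=g $  — expand D ::= ε
step 8: stack=$ S  input=g $  — expand S ::= D g N
Stack after step 8: $ N g D (top = D).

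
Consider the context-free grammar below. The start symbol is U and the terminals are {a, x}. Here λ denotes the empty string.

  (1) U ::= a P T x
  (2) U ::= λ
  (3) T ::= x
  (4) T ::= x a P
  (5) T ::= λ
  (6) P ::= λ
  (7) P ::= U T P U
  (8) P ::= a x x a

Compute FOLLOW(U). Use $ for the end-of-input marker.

{$, a, x}

FIRST(U) = {λ, a}
FIRST(T) = {λ, x}
FIRST(P) = {λ, a, x}  (via U T P U)
FOLLOW(U) includes $ since U is the start symbol.
FOLLOW(U): in P::=U T P U (occurrence 1), U is followed by T P U with FIRST {λ, a, x}; in P::=U T P U (occurrence 1), the suffix after U is nullable, so FOLLOW(U) ⊇ FOLLOW(P) = {a, x}; in P::=U T P U (occurrence 2), the suffix after U is empty, so FOLLOW(U) ⊇ FOLLOW(P) = {a, x}. Thus FOLLOW(U) = {$, a, x}.
FOLLOW(T): in U::=a P T x, T is followed by x with FIRST {x}; in P::=U T P U, T is followed by P U with FIRST {λ, a, x}; in P::=U T P U, the suffix after T is nullable, so FOLLOW(T) ⊇ FOLLOW(P) = {a, x}. Thus FOLLOW(T) = {a, x}.
FOLLOW(P): in U::=a P T x, P is followed by T x with FIRST {x}; in T::=x a P, the suffix after P is empty, so FOLLOW(P) ⊇ FOLLOW(T) = {a, x}; in P::=U T P U, P is followed by U with FIRST {λ, a}; in P::=U T P U, the suffix after P is nullable (adds nothing new). Thus FOLLOW(P) = {a, x}.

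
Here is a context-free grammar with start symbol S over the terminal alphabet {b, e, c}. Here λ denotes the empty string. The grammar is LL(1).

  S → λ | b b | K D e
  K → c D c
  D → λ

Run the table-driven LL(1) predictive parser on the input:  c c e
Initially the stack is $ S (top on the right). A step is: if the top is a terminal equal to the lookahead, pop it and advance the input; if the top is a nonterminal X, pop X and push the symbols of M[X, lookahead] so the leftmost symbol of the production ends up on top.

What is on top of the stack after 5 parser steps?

D

step 1: stack=$ S  input=c c e $  — expand S → K D e
step 2: stack=$ e D K  input=c c e $  — expand K → c D c
step 3: stack=$ e D c D c  input=c c e $  — match c
step 4: stack=$ e D c D  input=c e $  — expand D → λ
step 5: stack=$ e D c  input=c e $  — match c
Stack after step 5: $ e D (top = D).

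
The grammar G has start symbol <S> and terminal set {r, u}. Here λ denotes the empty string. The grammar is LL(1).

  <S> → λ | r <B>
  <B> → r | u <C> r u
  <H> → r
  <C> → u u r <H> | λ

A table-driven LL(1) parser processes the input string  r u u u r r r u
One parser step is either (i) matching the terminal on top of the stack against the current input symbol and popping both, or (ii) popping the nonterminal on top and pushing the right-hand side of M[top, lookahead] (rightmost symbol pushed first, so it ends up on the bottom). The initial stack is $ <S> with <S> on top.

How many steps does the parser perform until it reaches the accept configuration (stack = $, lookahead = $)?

12

      Stack            Input              Action
   1  $ <S>            r u u u r r r u $  expand <S> → r <B>
   2  $ <B> r          r u u u r r r u $  match r
   3  $ <B>            u u u r r r u $    expand <B> → u <C> r u
   4  $ u r <C> u      u u u r r r u $    match u
   5  $ u r <C>        u u r r r u $      expand <C> → u u r <H>
   6  $ u r <H> r u u  u u r r r u $      match u
   7  $ u r <H> r u    u r r r u $        match u
   8  $ u r <H> r      r r r u $          match r
   9  $ u r <H>        r r u $            expand <H> → r
  10  $ u r r          r r u $            match r
  11  $ u r            r u $              match r
  12  $ u              u $                match u
Accept reached after 12 steps.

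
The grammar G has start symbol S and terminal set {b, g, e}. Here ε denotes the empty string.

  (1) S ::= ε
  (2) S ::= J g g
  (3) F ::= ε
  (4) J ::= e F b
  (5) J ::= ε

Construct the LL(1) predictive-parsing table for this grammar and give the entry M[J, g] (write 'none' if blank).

FIRST(F): from F::=ε we get {ε}. So FIRST(F) = {ε}.
FIRST(J): from J::=e F b we get {e}; from J::=ε we get {ε}. So FIRST(J) = {ε, e}.
FIRST(S): from S::=ε we get {ε}; from S::=J g g we get {e, g}. So FIRST(S) = {ε, e, g}.
FOLLOW(S) includes $ since S is the start symbol.
FOLLOW(J): in S::=J g g, J is followed by g g with FIRST {g}. Thus FOLLOW(J) = {g}.
For J ::= e F b: FIRST(e F b) = {e}, so it goes in M[J, t] for t ∈ {e}.
For J ::= ε: FIRST(ε) = {ε}, so it goes in M[J, t] for t ∈ {}; since ε ∈ FIRST, also for every t ∈ FOLLOW(J) = {g}.

J ::= ε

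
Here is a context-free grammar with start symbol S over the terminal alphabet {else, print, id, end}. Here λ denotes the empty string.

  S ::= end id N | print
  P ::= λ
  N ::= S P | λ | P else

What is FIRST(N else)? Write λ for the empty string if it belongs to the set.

{else, end, print}

FIRST(S) = {end, print}
FIRST(P) = {λ}
FIRST(N) = {λ, else, end, print}  (via S P, P else)
FIRST(N else): take FIRST of each symbol in turn, carrying on past any symbol whose FIRST contains λ; result {else, end, print}.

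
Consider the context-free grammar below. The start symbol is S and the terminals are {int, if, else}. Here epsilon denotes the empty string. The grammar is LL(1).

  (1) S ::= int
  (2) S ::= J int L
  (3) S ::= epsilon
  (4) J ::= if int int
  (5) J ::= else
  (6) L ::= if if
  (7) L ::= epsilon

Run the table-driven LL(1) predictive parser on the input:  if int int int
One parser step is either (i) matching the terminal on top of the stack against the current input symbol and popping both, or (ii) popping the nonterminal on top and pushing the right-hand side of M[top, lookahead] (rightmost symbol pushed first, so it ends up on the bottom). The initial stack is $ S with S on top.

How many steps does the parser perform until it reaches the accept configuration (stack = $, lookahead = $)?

7

step 1: stack=$ S  input=if int int int $  — expand S ::= J int L
step 2: stack=$ L int J  input=if int int int $  — expand J ::= if int int
step 3: stack=$ L int int int if  input=if int int int $  — match if
step 4: stack=$ L int int int  input=int int int $  — match int
step 5: stack=$ L int int  input=int int $  — match int
step 6: stack=$ L int  input=int $  — match int
step 7: stack=$ L  input=$  — expand L ::= epsilon
Accept reached after 7 steps.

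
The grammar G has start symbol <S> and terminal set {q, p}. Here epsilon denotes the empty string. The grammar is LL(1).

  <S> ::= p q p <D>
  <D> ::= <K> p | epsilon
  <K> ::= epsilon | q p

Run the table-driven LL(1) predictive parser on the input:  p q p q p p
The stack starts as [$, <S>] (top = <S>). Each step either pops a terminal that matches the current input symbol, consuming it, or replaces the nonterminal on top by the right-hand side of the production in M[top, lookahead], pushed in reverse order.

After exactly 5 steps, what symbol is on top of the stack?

<K>

step 1: stack=$ <S>  input=p q p q p p $  — expand <S> ::= p q p <D>
step 2: stack=$ <D> p q p  input=p q p q p p $  — match p
step 3: stack=$ <D> p q  input=q p q p p $  — match q
step 4: stack=$ <D> p  input=p q p p $  — match p
step 5: stack=$ <D>  input=q p p $  — expand <D> ::= <K> p
Stack after step 5: $ p <K> (top = <K>).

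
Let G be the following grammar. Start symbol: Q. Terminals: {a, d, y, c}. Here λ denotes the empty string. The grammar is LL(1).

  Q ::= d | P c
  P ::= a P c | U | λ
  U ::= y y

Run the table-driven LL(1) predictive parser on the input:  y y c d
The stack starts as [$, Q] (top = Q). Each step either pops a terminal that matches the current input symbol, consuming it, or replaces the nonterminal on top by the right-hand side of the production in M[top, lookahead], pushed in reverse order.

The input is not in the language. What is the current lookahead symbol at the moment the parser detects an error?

d

step 1: stack=$ Q  input=y y c d $  — expand Q ::= P c
step 2: stack=$ c P  input=y y c d $  — expand P ::= U
step 3: stack=$ c U  input=y y c d $  — expand U ::= y y
step 4: stack=$ c y y  input=y y c d $  — match y
step 5: stack=$ c y  input=y c d $  — match y
step 6: stack=$ c  input=c d $  — match c
step 7: stack=$  input=d $  — error: stack empty but input remains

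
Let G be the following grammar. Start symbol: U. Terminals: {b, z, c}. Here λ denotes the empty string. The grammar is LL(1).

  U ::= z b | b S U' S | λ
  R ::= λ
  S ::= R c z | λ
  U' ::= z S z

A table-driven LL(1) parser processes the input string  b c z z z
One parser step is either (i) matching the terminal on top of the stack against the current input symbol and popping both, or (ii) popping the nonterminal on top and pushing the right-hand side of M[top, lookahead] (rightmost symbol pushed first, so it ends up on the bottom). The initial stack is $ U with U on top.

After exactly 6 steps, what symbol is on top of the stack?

U'

     Stack         Input        Action
  1  $ U           b c z z z $  expand U ::= b S U' S
  2  $ S U' S b    b c z z z $  match b
  3  $ S U' S      c z z z $    expand S ::= R c z
  4  $ S U' z c R  c z z z $    expand R ::= λ
  5  $ S U' z c    c z z z $    match c
  6  $ S U' z      z z z $      match z
Stack after step 6: $ S U' (top = U').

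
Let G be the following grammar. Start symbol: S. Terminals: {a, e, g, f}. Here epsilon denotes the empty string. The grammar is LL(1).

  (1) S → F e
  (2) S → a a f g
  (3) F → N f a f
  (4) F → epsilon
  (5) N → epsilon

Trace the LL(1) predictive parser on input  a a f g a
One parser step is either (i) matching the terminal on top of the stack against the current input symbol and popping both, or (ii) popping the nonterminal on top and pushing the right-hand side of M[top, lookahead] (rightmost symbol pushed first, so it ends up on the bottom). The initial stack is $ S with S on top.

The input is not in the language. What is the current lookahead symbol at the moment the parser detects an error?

a

step 1: stack=$ S  input=a a f g a $  — expand S → a a f g
step 2: stack=$ g f a a  input=a a f g a $  — match a
step 3: stack=$ g f a  input=a f g a $  — match a
step 4: stack=$ g f  input=f g a $  — match f
step 5: stack=$ g  input=g a $  — match g
step 6: stack=$  input=a $  — error: stack empty but input remains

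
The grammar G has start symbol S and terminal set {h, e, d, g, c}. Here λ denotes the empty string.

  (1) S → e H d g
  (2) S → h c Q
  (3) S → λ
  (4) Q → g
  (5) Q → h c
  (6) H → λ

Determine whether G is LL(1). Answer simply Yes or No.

FIRST(S) = {λ, e, h}
FIRST(Q) = {g, h}
FIRST(H) = {λ}
FOLLOW(S) = {$}
FOLLOW(Q) = {$}
FOLLOW(H) = {d}
Each cell of M receives at most one production.

Yes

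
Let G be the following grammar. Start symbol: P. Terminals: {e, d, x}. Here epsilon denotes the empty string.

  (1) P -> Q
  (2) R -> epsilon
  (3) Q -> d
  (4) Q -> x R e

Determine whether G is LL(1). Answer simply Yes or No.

Yes

FIRST(P) = {d, x}
FIRST(R) = {epsilon}
FIRST(Q) = {d, x}
FOLLOW(P) = {$}
FOLLOW(R) = {e}
FOLLOW(Q) = {$}
Each cell of M receives at most one production.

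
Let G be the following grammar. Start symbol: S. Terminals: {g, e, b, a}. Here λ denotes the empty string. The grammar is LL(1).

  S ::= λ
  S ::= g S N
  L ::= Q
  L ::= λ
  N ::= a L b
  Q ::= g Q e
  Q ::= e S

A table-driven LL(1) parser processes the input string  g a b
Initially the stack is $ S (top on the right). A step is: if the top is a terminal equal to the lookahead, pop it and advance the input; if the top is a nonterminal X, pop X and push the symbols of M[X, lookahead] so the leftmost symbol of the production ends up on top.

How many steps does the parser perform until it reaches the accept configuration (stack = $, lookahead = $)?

7

     Stack    Input    Action
  1  $ S      g a b $  expand S ::= g S N
  2  $ N S g  g a b $  match g
  3  $ N S    a b $    expand S ::= λ
  4  $ N      a b $    expand N ::= a L b
  5  $ b L a  a b $    match a
  6  $ b L    b $      expand L ::= λ
  7  $ b      b $      match b
Accept reached after 7 steps.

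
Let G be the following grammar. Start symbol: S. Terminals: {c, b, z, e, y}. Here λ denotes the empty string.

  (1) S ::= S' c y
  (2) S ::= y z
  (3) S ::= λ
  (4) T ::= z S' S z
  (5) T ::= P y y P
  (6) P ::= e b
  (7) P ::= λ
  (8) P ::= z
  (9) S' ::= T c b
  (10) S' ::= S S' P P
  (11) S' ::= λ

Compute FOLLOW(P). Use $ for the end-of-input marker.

{c, e, y, z}

FIRST(P): from P::=e b we get {e}; from P::=λ we get {λ}; from P::=z we get {z}. So FIRST(P) = {λ, e, z}.
FIRST(T): from T::=z S' S z we get {z}; from T::=P y y P we get {e, y, z}. So FIRST(T) = {e, y, z}.
FIRST(S): from S::=S' c y we get {c, e, y, z}; from S::=y z we get {y}; from S::=λ we get {λ}. So FIRST(S) = {λ, c, e, y, z}.
FIRST(S'): from S'::=T c b we get {e, y, z}; from S'::=S S' P P we get {λ, c, e, y, z}; from S'::=λ we get {λ}. So FIRST(S') = {λ, c, e, y, z}.
FOLLOW(S) includes $ since S is the start symbol.
FOLLOW(T): in S'::=T c b, T is followed by c b with FIRST {c}. Thus FOLLOW(T) = {c}.
FOLLOW(S'): in S::=S' c y, S' is followed by c y with FIRST {c}; in T::=z S' S z, S' is followed by S z with FIRST {c, e, y, z}; in S'::=S S' P P, S' is followed by P P with FIRST {λ, e, z}; in S'::=S S' P P, the suffix after S' is nullable (adds nothing new). Thus FOLLOW(S') = {c, e, y, z}.
FOLLOW(S): in T::=z S' S z, S is followed by z with FIRST {z}; in S'::=S S' P P, S is followed by S' P P with FIRST {λ, c, e, y, z}; in S'::=S S' P P, the suffix after S is nullable, so FOLLOW(S) ⊇ FOLLOW(S') = {c, e, y, z}. Thus FOLLOW(S) = {$, c, e, y, z}.
FOLLOW(P): in T::=P y y P (occurrence 1), P is followed by y y P with FIRST {y}; in T::=P y y P (occurrence 2), the suffix after P is empty, so FOLLOW(P) ⊇ FOLLOW(T) = {c}; in S'::=S S' P P (occurrence 1), P is followed by P with FIRST {λ, e, z}; in S'::=S S' P P (occurrence 1), the suffix after P is nullable, so FOLLOW(P) ⊇ FOLLOW(S') = {c, e, y, z}; in S'::=S S' P P (occurrence 2), the suffix after P is empty, so FOLLOW(P) ⊇ FOLLOW(S') = {c, e, y, z}. Thus FOLLOW(P) = {c, e, y, z}.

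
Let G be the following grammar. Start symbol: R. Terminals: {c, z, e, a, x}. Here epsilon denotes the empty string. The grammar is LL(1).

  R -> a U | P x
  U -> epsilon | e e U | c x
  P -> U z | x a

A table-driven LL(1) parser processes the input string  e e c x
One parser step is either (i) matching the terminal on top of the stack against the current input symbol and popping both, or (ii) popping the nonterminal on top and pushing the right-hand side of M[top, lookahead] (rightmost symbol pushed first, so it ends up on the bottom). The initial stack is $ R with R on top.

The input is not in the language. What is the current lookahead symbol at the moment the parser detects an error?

$

step 1: stack=$ R  input=e e c x $  — expand R -> P x
step 2: stack=$ x P  input=e e c x $  — expand P -> U z
step 3: stack=$ x z U  input=e e c x $  — expand U -> e e U
step 4: stack=$ x z U e e  input=e e c x $  — match e
step 5: stack=$ x z U e  input=e c x $  — match e
step 6: stack=$ x z U  input=c x $  — expand U -> c x
step 7: stack=$ x z x c  input=c x $  — match c
step 8: stack=$ x z x  input=x $  — match x
step 9: stack=$ x z  input=$  — error: top is terminal z but lookahead is $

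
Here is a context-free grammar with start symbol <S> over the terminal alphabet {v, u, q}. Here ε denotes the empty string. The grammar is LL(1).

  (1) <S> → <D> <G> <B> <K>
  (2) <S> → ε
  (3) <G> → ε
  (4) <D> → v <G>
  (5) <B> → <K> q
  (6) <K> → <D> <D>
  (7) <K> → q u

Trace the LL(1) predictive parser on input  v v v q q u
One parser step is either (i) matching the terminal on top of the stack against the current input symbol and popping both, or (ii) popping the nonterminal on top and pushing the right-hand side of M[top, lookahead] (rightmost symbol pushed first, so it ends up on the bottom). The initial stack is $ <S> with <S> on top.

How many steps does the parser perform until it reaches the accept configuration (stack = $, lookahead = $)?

      Stack                Input          Action
   1  $ <S>                v v v q q u $  expand <S> → <D> <G> <B> <K>
   2  $ <K> <B> <G> <D>    v v v q q u $  expand <D> → v <G>
   3  $ <K> <B> <G> <G> v  v v v q q u $  match v
   4  $ <K> <B> <G> <G>    v v q q u $    expand <G> → ε
   5  $ <K> <B> <G>        v v q q u $    expand <G> → ε
   6  $ <K> <B>            v v q q u $    expand <B> → <K> q
   7  $ <K> q <K>          v v q q u $    expand <K> → <D> <D>
   8  $ <K> q <D> <D>      v v q q u $    expand <D> → v <G>
   9  $ <K> q <D> <G> v    v v q q u $    match v
  10  $ <K> q <D> <G>      v q q u $      expand <G> → ε
  11  $ <K> q <D>          v q q u $      expand <D> → v <G>
  12  $ <K> q <G> v        v q q u $      match v
  13  $ <K> q <G>          q q u $        expand <G> → ε
  14  $ <K> q              q q u $        match q
  15  $ <K>                q u $          expand <K> → q u
  16  $ u q                q u $          match q
  17  $ u                  u $            match u
Accept reached after 17 steps.

17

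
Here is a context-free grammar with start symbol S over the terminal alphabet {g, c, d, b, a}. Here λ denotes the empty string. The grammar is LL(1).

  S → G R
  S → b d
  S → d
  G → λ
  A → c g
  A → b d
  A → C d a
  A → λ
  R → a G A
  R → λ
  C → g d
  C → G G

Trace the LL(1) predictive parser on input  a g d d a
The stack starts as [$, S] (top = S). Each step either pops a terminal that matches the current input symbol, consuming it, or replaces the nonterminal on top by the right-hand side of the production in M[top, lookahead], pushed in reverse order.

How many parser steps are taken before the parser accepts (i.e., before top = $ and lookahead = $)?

11

step 1: stack=$ S  input=a g d d a $  — expand S → G R
step 2: stack=$ R G  input=a g d d a $  — expand G → λ
step 3: stack=$ R  input=a g d d a $  — expand R → a G A
step 4: stack=$ A G a  input=a g d d a $  — match a
step 5: stack=$ A G  input=g d d a $  — expand G → λ
step 6: stack=$ A  input=g d d a $  — expand A → C d a
step 7: stack=$ a d C  input=g d d a $  — expand C → g d
step 8: stack=$ a d d g  input=g d d a $  — match g
step 9: stack=$ a d d  input=d d a $  — match d
step 10: stack=$ a d  input=d a $  — match d
step 11: stack=$ a  input=a $  — match a
Accept reached after 11 steps.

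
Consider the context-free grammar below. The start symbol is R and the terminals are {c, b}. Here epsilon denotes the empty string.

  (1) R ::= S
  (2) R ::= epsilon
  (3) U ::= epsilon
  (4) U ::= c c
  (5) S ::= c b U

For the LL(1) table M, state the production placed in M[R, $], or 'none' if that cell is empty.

FIRST(U) = {epsilon, c}
FIRST(S) = {c}
FIRST(R) = {epsilon, c}  (via S)
FOLLOW(R) includes $ since R is the start symbol.
FOLLOW(R): R appears on no right-hand side. Thus FOLLOW(R) = {$}.
For R ::= S: FIRST(S) = {c}, so it goes in M[R, t] for t ∈ {c}.
For R ::= epsilon: FIRST(epsilon) = {epsilon}, so it goes in M[R, t] for t ∈ {}; since epsilon ∈ FIRST, also for every t ∈ FOLLOW(R) = {$}.

R ::= epsilon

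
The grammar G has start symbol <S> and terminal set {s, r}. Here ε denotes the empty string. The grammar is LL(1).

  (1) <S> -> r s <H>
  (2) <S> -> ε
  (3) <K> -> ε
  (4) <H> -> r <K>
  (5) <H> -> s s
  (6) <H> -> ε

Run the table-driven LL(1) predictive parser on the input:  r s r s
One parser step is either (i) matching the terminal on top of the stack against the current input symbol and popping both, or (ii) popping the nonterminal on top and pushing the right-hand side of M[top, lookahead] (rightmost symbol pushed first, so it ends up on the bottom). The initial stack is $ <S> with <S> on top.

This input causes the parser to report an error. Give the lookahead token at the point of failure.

s

     Stack      Input      Action
  1  $ <S>      r s r s $  expand <S> -> r s <H>
  2  $ <H> s r  r s r s $  match r
  3  $ <H> s    s r s $    match s
  4  $ <H>      r s $      expand <H> -> r <K>
  5  $ <K> r    r s $      match r
  6  $ <K>      s $        error: M[<K>, s] is empty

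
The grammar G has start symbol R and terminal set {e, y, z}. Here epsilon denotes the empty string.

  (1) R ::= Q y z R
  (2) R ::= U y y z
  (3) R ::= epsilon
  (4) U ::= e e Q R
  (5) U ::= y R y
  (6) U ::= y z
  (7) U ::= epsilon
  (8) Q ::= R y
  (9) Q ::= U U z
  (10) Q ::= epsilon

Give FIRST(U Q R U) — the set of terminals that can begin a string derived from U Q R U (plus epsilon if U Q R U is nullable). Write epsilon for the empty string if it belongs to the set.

{epsilon, e, y, z}

FIRST(U): from U::=e e Q R we get {e}; from U::=y R y we get {y}; from U::=y z we get {y}; from U::=epsilon we get {epsilon}. So FIRST(U) = {epsilon, e, y}.
FIRST(R): from R::=Q y z R we get {e, y, z}; from R::=U y y z we get {e, y}; from R::=epsilon we get {epsilon}. So FIRST(R) = {epsilon, e, y, z}.
FIRST(Q): from Q::=R y we get {e, y, z}; from Q::=U U z we get {e, y, z}; from Q::=epsilon we get {epsilon}. So FIRST(Q) = {epsilon, e, y, z}.
FIRST(U Q R U): take FIRST of each symbol in turn, carrying on past any symbol whose FIRST contains epsilon; result {epsilon, e, y, z}.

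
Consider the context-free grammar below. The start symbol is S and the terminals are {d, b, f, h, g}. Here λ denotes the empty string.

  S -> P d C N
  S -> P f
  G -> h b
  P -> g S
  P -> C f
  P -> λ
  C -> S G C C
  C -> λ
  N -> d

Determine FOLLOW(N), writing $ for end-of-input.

FIRST(G) = {h}
FIRST(N) = {d}
FIRST(S) = {d, f, g}  (via P d C N, P f)
FIRST(C) = {λ, d, f, g}  (via S G C C)
FIRST(P) = {λ, d, f, g}  (via C f)
FOLLOW(S) includes $ since S is the start symbol.
FOLLOW(P): in S->P d C N, P is followed by d C N with FIRST {d}; in S->P f, P is followed by f with FIRST {f}. Thus FOLLOW(P) = {d, f}.
FOLLOW(S): in P->g S, the suffix after S is empty, so FOLLOW(S) ⊇ FOLLOW(P) = {d, f}; in C->S G C C, S is followed by G C C with FIRST {h}. Thus FOLLOW(S) = {$, d, f, h}.
FOLLOW(C): in S->P d C N, C is followed by N with FIRST {d}; in P->C f, C is followed by f with FIRST {f}; in C->S G C C (occurrence 1), C is followed by C with FIRST {λ, d, f, g}; in C->S G C C (occurrence 1), the suffix after C is nullable (adds nothing new); in C->S G C C (occurrence 2), the suffix after C is empty (adds nothing new). Thus FOLLOW(C) = {d, f, g}.
FOLLOW(G): in C->S G C C, G is followed by C C with FIRST {λ, d, f, g}; in C->S G C C, the suffix after G is nullable, so FOLLOW(G) ⊇ FOLLOW(C) = {d, f, g}. Thus FOLLOW(G) = {d, f, g}.
FOLLOW(N): in S->P d C N, the suffix after N is empty, so FOLLOW(N) ⊇ FOLLOW(S) = {$, d, f, h}. Thus FOLLOW(N) = {$, d, f, h}.

{$, d, f, h}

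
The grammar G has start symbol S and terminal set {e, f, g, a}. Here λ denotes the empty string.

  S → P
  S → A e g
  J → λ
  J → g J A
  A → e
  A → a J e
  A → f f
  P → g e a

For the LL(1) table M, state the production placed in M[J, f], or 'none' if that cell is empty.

FIRST(J): from J→λ we get {λ}; from J→g J A we get {g}. So FIRST(J) = {λ, g}.
FIRST(A): from A→e we get {e}; from A→a J e we get {a}; from A→f f we get {f}. So FIRST(A) = {a, e, f}.
FIRST(P): from P→g e a we get {g}. So FIRST(P) = {g}.
FIRST(S): from S→P we get {g}; from S→A e g we get {a, e, f}. So FIRST(S) = {a, e, f, g}.
FOLLOW(S) includes $ since S is the start symbol.
FOLLOW(J): in J→g J A, J is followed by A with FIRST {a, e, f}; in A→a J e, J is followed by e with FIRST {e}. Thus FOLLOW(J) = {a, e, f}.
For J → λ: FIRST(λ) = {λ}, so it goes in M[J, t] for t ∈ {}; since λ ∈ FIRST, also for every t ∈ FOLLOW(J) = {a, e, f}.
For J → g J A: FIRST(g J A) = {g}, so it goes in M[J, t] for t ∈ {g}.

J → λ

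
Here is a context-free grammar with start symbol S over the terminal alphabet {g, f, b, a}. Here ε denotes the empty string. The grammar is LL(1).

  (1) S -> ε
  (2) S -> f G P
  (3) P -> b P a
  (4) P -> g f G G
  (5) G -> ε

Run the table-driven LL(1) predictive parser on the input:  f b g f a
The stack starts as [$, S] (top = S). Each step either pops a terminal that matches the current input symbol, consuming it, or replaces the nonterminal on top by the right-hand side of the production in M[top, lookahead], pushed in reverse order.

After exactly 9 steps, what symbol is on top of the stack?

G

     Stack        Input        Action
  1  $ S          f b g f a $  expand S -> f G P
  2  $ P G f      f b g f a $  match f
  3  $ P G        b g f a $    expand G -> ε
  4  $ P          b g f a $    expand P -> b P a
  5  $ a P b      b g f a $    match b
  6  $ a P        g f a $      expand P -> g f G G
  7  $ a G G f g  g f a $      match g
  8  $ a G G f    f a $        match f
  9  $ a G G      a $          expand G -> ε
Stack after step 9: $ a G (top = G).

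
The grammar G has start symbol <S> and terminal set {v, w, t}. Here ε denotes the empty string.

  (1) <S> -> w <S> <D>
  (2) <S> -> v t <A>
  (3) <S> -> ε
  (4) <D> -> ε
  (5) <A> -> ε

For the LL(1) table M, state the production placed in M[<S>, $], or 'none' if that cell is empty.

FIRST(<S>) = {ε, v, w}
FIRST(<D>) = {ε}
FIRST(<A>) = {ε}
FOLLOW(<S>) includes $ since <S> is the start symbol.
FOLLOW(<S>): in <S>->w <S> <D>, <S> is followed by <D> with FIRST {ε}; in <S>->w <S> <D>, the suffix after <S> is nullable (adds nothing new). Thus FOLLOW(<S>) = {$}.
For <S> -> w <S> <D>: FIRST(w <S> <D>) = {w}, so it goes in M[<S>, t] for t ∈ {w}.
For <S> -> v t <A>: FIRST(v t <A>) = {v}, so it goes in M[<S>, t] for t ∈ {v}.
For <S> -> ε: FIRST(ε) = {ε}, so it goes in M[<S>, t] for t ∈ {}; since ε ∈ FIRST, also for every t ∈ FOLLOW(<S>) = {$}.

<S> -> ε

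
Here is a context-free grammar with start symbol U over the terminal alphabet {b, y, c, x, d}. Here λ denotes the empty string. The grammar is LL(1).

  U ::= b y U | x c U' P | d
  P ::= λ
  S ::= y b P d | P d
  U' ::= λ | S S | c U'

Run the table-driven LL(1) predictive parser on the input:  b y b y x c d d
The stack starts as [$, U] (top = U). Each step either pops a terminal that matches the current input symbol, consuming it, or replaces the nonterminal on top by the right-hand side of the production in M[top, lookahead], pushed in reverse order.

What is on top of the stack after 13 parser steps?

S

      Stack       Input              Action
   1  $ U         b y b y x c d d $  expand U ::= b y U
   2  $ U y b     b y b y x c d d $  match b
   3  $ U y       y b y x c d d $    match y
   4  $ U         b y x c d d $      expand U ::= b y U
   5  $ U y b     b y x c d d $      match b
   6  $ U y       y x c d d $        match y
   7  $ U         x c d d $          expand U ::= x c U' P
   8  $ P U' c x  x c d d $          match x
   9  $ P U' c    c d d $            match c
  10  $ P U'      d d $              expand U' ::= S S
  11  $ P S S     d d $              expand S ::= P d
  12  $ P S d P   d d $              expand P ::= λ
  13  $ P S d     d d $              match d
Stack after step 13: $ P S (top = S).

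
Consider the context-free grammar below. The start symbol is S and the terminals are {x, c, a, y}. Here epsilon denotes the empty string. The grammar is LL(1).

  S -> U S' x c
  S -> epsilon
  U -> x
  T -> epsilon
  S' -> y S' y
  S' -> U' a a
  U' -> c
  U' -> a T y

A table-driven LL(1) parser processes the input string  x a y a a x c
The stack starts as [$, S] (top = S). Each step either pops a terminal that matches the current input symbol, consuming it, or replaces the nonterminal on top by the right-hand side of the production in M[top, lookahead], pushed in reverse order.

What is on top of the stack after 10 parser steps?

step 1: stack=$ S  input=x a y a a x c $  — expand S -> U S' x c
step 2: stack=$ c x S' U  input=x a y a a x c $  — expand U -> x
step 3: stack=$ c x S' x  input=x a y a a x c $  — match x
step 4: stack=$ c x S'  input=a y a a x c $  — expand S' -> U' a a
step 5: stack=$ c x a a U'  input=a y a a x c $  — expand U' -> a T y
step 6: stack=$ c x a a y T a  input=a y a a x c $  — match a
step 7: stack=$ c x a a y T  input=y a a x c $  — expand T -> epsilon
step 8: stack=$ c x a a y  input=y a a x c $  — match y
step 9: stack=$ c x a a  input=a a x c $  — match a
step 10: stack=$ c x a  input=a x c $  — match a
Stack after step 10: $ c x (top = x).

x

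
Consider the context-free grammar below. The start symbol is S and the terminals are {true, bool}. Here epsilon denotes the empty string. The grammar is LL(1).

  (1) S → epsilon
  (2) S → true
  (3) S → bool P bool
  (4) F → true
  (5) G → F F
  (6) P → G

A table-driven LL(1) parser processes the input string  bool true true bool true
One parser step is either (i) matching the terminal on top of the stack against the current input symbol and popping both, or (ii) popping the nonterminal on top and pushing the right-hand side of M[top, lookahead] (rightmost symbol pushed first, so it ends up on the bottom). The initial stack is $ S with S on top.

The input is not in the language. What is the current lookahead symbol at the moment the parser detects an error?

step 1: stack=$ S  input=bool true true bool true $  — expand S → bool P bool
step 2: stack=$ bool P bool  input=bool true true bool true $  — match bool
step 3: stack=$ bool P  input=true true bool true $  — expand P → G
step 4: stack=$ bool G  input=true true bool true $  — expand G → F F
step 5: stack=$ bool F F  input=true true bool true $  — expand F → true
step 6: stack=$ bool F true  input=true true bool true $  — match true
step 7: stack=$ bool F  input=true bool true $  — expand F → true
step 8: stack=$ bool true  input=true bool true $  — match true
step 9: stack=$ bool  input=bool true $  — match bool
step 10: stack=$  input=true $  — error: stack empty but input remains

true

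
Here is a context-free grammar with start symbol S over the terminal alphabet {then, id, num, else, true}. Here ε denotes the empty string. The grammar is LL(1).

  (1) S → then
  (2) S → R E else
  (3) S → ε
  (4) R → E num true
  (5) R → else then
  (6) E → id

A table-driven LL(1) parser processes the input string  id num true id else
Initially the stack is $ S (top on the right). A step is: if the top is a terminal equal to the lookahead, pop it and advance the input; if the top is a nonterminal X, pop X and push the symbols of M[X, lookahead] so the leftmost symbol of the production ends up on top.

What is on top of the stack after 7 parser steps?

id

     Stack                 Input                  Action
  1  $ S                   id num true id else $  expand S → R E else
  2  $ else E R            id num true id else $  expand R → E num true
  3  $ else E true num E   id num true id else $  expand E → id
  4  $ else E true num id  id num true id else $  match id
  5  $ else E true num     num true id else $     match num
  6  $ else E true         true id else $         match true
  7  $ else E              id else $              expand E → id
Stack after step 7: $ else id (top = id).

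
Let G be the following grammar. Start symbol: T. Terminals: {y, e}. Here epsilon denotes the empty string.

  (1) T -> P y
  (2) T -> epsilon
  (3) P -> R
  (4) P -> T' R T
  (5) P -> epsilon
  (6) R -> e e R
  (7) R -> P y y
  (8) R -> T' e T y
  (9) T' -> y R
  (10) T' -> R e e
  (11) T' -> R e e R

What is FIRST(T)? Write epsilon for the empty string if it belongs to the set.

{epsilon, e, y}

FIRST(T) = {epsilon, e, y}  (via P y)
FIRST(P) = {epsilon, e, y}  (via R, T' R T)
FIRST(R) = {e, y}  (via P y y, T' e T y)
FIRST(T') = {e, y}  (via R e e, R e e R)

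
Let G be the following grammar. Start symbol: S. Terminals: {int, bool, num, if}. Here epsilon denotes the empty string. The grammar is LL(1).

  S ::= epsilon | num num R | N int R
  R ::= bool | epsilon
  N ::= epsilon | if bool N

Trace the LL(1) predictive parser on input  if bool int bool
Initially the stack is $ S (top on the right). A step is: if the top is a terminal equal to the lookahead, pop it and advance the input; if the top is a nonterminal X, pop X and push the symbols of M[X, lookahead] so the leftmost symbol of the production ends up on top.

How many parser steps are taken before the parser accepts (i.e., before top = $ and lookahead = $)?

     Stack              Input               Action
  1  $ S                if bool int bool $  expand S ::= N int R
  2  $ R int N          if bool int bool $  expand N ::= if bool N
  3  $ R int N bool if  if bool int bool $  match if
  4  $ R int N bool     bool int bool $     match bool
  5  $ R int N          int bool $          expand N ::= epsilon
  6  $ R int            int bool $          match int
  7  $ R                bool $              expand R ::= bool
  8  $ bool             bool $              match bool
Accept reached after 8 steps.

8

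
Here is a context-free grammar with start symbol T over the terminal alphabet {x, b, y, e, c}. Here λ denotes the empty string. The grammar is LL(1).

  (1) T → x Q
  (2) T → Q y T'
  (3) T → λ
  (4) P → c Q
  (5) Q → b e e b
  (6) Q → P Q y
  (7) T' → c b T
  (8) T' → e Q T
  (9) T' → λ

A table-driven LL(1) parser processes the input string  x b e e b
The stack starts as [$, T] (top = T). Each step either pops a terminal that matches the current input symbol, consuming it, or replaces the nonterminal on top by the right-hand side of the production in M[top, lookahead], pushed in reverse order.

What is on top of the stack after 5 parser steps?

e

step 1: stack=$ T  input=x b e e b $  — expand T → x Q
step 2: stack=$ Q x  input=x b e e b $  — match x
step 3: stack=$ Q  input=b e e b $  — expand Q → b e e b
step 4: stack=$ b e e b  input=b e e b $  — match b
step 5: stack=$ b e e  input=e e b $  — match e
Stack after step 5: $ b e (top = e).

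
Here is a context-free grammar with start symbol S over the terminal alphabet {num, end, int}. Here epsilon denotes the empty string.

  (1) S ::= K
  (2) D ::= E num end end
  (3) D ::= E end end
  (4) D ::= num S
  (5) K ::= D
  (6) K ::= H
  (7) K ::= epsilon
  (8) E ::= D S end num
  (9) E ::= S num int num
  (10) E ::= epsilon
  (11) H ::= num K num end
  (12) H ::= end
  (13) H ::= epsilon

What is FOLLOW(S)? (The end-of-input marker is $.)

FIRST(H) = {epsilon, end, num}
FIRST(S) = {epsilon, end, num}  (via K)
FIRST(D) = {end, num}  (via E num end end, E end end)
FIRST(K) = {epsilon, end, num}  (via D, H)
FIRST(E) = {epsilon, end, num}  (via D S end num, S num int num)
FOLLOW(S) includes $ since S is the start symbol.
FOLLOW(E): in D::=E num end end, E is followed by num end end with FIRST {num}; in D::=E end end, E is followed by end end with FIRST {end}. Thus FOLLOW(E) = {end, num}.
FOLLOW(S): in D::=num S, the suffix after S is empty, so FOLLOW(S) ⊇ FOLLOW(D) = {$, end, num}; in E::=D S end num, S is followed by end num with FIRST {end}; in E::=S num int num, S is followed by num int num with FIRST {num}. Thus FOLLOW(S) = {$, end, num}.
FOLLOW(K): in S::=K, the suffix after K is empty, so FOLLOW(K) ⊇ FOLLOW(S) = {$, end, num}; in H::=num K num end, K is followed by num end with FIRST {num}. Thus FOLLOW(K) = {$, end, num}.
FOLLOW(D): in K::=D, the suffix after D is empty, so FOLLOW(D) ⊇ FOLLOW(K) = {$, end, num}; in E::=D S end num, D is followed by S end num with FIRST {end, num}. Thus FOLLOW(D) = {$, end, num}.
FOLLOW(H): in K::=H, the suffix after H is empty, so FOLLOW(H) ⊇ FOLLOW(K) = {$, end, num}. Thus FOLLOW(H) = {$, end, num}.

{$, end, num}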